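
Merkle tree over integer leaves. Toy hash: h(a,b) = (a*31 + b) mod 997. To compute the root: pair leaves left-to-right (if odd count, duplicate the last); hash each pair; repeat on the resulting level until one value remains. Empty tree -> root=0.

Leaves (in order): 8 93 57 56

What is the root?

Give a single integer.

L0: [8, 93, 57, 56]
L1: h(8,93)=(8*31+93)%997=341 h(57,56)=(57*31+56)%997=826 -> [341, 826]
L2: h(341,826)=(341*31+826)%997=430 -> [430]

Answer: 430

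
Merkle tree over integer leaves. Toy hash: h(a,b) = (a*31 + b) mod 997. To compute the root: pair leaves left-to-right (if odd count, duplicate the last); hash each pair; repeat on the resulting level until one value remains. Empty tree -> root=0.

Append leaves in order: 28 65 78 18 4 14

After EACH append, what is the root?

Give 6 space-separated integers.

Answer: 28 933 512 452 162 482

Derivation:
After append 28 (leaves=[28]):
  L0: [28]
  root=28
After append 65 (leaves=[28, 65]):
  L0: [28, 65]
  L1: h(28,65)=(28*31+65)%997=933 -> [933]
  root=933
After append 78 (leaves=[28, 65, 78]):
  L0: [28, 65, 78]
  L1: h(28,65)=(28*31+65)%997=933 h(78,78)=(78*31+78)%997=502 -> [933, 502]
  L2: h(933,502)=(933*31+502)%997=512 -> [512]
  root=512
After append 18 (leaves=[28, 65, 78, 18]):
  L0: [28, 65, 78, 18]
  L1: h(28,65)=(28*31+65)%997=933 h(78,18)=(78*31+18)%997=442 -> [933, 442]
  L2: h(933,442)=(933*31+442)%997=452 -> [452]
  root=452
After append 4 (leaves=[28, 65, 78, 18, 4]):
  L0: [28, 65, 78, 18, 4]
  L1: h(28,65)=(28*31+65)%997=933 h(78,18)=(78*31+18)%997=442 h(4,4)=(4*31+4)%997=128 -> [933, 442, 128]
  L2: h(933,442)=(933*31+442)%997=452 h(128,128)=(128*31+128)%997=108 -> [452, 108]
  L3: h(452,108)=(452*31+108)%997=162 -> [162]
  root=162
After append 14 (leaves=[28, 65, 78, 18, 4, 14]):
  L0: [28, 65, 78, 18, 4, 14]
  L1: h(28,65)=(28*31+65)%997=933 h(78,18)=(78*31+18)%997=442 h(4,14)=(4*31+14)%997=138 -> [933, 442, 138]
  L2: h(933,442)=(933*31+442)%997=452 h(138,138)=(138*31+138)%997=428 -> [452, 428]
  L3: h(452,428)=(452*31+428)%997=482 -> [482]
  root=482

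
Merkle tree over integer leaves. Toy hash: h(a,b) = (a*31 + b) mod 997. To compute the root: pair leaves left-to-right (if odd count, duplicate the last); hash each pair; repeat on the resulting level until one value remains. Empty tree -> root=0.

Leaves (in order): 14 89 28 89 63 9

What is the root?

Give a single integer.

Answer: 842

Derivation:
L0: [14, 89, 28, 89, 63, 9]
L1: h(14,89)=(14*31+89)%997=523 h(28,89)=(28*31+89)%997=957 h(63,9)=(63*31+9)%997=965 -> [523, 957, 965]
L2: h(523,957)=(523*31+957)%997=221 h(965,965)=(965*31+965)%997=970 -> [221, 970]
L3: h(221,970)=(221*31+970)%997=842 -> [842]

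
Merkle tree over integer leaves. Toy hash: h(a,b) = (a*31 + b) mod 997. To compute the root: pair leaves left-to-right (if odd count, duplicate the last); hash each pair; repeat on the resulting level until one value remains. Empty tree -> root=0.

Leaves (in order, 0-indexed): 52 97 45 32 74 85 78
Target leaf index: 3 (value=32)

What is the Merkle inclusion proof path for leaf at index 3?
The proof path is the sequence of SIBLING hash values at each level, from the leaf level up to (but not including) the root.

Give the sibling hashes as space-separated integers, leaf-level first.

Answer: 45 712 473

Derivation:
L0 (leaves): [52, 97, 45, 32, 74, 85, 78], target index=3
L1: h(52,97)=(52*31+97)%997=712 [pair 0] h(45,32)=(45*31+32)%997=430 [pair 1] h(74,85)=(74*31+85)%997=385 [pair 2] h(78,78)=(78*31+78)%997=502 [pair 3] -> [712, 430, 385, 502]
  Sibling for proof at L0: 45
L2: h(712,430)=(712*31+430)%997=568 [pair 0] h(385,502)=(385*31+502)%997=473 [pair 1] -> [568, 473]
  Sibling for proof at L1: 712
L3: h(568,473)=(568*31+473)%997=135 [pair 0] -> [135]
  Sibling for proof at L2: 473
Root: 135
Proof path (sibling hashes from leaf to root): [45, 712, 473]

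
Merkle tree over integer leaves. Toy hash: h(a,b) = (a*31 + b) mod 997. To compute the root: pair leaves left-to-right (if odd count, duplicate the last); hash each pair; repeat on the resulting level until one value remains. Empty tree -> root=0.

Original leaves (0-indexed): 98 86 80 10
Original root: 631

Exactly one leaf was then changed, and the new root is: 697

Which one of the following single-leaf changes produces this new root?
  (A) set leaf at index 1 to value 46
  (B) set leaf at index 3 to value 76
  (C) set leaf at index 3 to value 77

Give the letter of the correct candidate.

Original leaves: [98, 86, 80, 10]
Target new root: 697
Try each candidate change and compute the resulting root:
Candidate A: set leaf[1] = 46 -> leaves = [98, 46, 80, 10]
  L0: [98, 46, 80, 10]
  L1: h(98,46)=(98*31+46)%997=93 h(80,10)=(80*31+10)%997=496 -> [93, 496]
  L2: h(93,496)=(93*31+496)%997=388 -> [388]
  root = 388 != target 697
Candidate B: set leaf[3] = 76 -> leaves = [98, 86, 80, 76]
  L0: [98, 86, 80, 76]
  L1: h(98,86)=(98*31+86)%997=133 h(80,76)=(80*31+76)%997=562 -> [133, 562]
  L2: h(133,562)=(133*31+562)%997=697 -> [697]
  root = 697 == target 697  ** MATCH **
Candidate C: set leaf[3] = 77 -> leaves = [98, 86, 80, 77]
  L0: [98, 86, 80, 77]
  L1: h(98,86)=(98*31+86)%997=133 h(80,77)=(80*31+77)%997=563 -> [133, 563]
  L2: h(133,563)=(133*31+563)%997=698 -> [698]
  root = 698 != target 697
Candidate B produces the target root.

Answer: B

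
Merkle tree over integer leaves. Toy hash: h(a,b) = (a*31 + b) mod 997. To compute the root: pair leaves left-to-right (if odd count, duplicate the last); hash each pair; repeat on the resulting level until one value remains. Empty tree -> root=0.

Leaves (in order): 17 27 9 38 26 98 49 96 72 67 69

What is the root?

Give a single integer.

Answer: 341

Derivation:
L0: [17, 27, 9, 38, 26, 98, 49, 96, 72, 67, 69]
L1: h(17,27)=(17*31+27)%997=554 h(9,38)=(9*31+38)%997=317 h(26,98)=(26*31+98)%997=904 h(49,96)=(49*31+96)%997=618 h(72,67)=(72*31+67)%997=305 h(69,69)=(69*31+69)%997=214 -> [554, 317, 904, 618, 305, 214]
L2: h(554,317)=(554*31+317)%997=542 h(904,618)=(904*31+618)%997=726 h(305,214)=(305*31+214)%997=696 -> [542, 726, 696]
L3: h(542,726)=(542*31+726)%997=579 h(696,696)=(696*31+696)%997=338 -> [579, 338]
L4: h(579,338)=(579*31+338)%997=341 -> [341]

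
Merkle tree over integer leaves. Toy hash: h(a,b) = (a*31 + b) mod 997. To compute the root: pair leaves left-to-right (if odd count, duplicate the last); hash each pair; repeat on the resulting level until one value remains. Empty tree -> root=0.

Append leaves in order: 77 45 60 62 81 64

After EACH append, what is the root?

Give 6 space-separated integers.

After append 77 (leaves=[77]):
  L0: [77]
  root=77
After append 45 (leaves=[77, 45]):
  L0: [77, 45]
  L1: h(77,45)=(77*31+45)%997=438 -> [438]
  root=438
After append 60 (leaves=[77, 45, 60]):
  L0: [77, 45, 60]
  L1: h(77,45)=(77*31+45)%997=438 h(60,60)=(60*31+60)%997=923 -> [438, 923]
  L2: h(438,923)=(438*31+923)%997=543 -> [543]
  root=543
After append 62 (leaves=[77, 45, 60, 62]):
  L0: [77, 45, 60, 62]
  L1: h(77,45)=(77*31+45)%997=438 h(60,62)=(60*31+62)%997=925 -> [438, 925]
  L2: h(438,925)=(438*31+925)%997=545 -> [545]
  root=545
After append 81 (leaves=[77, 45, 60, 62, 81]):
  L0: [77, 45, 60, 62, 81]
  L1: h(77,45)=(77*31+45)%997=438 h(60,62)=(60*31+62)%997=925 h(81,81)=(81*31+81)%997=598 -> [438, 925, 598]
  L2: h(438,925)=(438*31+925)%997=545 h(598,598)=(598*31+598)%997=193 -> [545, 193]
  L3: h(545,193)=(545*31+193)%997=139 -> [139]
  root=139
After append 64 (leaves=[77, 45, 60, 62, 81, 64]):
  L0: [77, 45, 60, 62, 81, 64]
  L1: h(77,45)=(77*31+45)%997=438 h(60,62)=(60*31+62)%997=925 h(81,64)=(81*31+64)%997=581 -> [438, 925, 581]
  L2: h(438,925)=(438*31+925)%997=545 h(581,581)=(581*31+581)%997=646 -> [545, 646]
  L3: h(545,646)=(545*31+646)%997=592 -> [592]
  root=592

Answer: 77 438 543 545 139 592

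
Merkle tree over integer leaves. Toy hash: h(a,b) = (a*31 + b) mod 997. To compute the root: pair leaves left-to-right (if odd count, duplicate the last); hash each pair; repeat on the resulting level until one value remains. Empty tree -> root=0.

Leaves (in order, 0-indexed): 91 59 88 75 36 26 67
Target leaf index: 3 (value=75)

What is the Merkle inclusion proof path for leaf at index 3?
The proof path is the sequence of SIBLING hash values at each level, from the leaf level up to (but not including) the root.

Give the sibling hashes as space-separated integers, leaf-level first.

Answer: 88 886 657

Derivation:
L0 (leaves): [91, 59, 88, 75, 36, 26, 67], target index=3
L1: h(91,59)=(91*31+59)%997=886 [pair 0] h(88,75)=(88*31+75)%997=809 [pair 1] h(36,26)=(36*31+26)%997=145 [pair 2] h(67,67)=(67*31+67)%997=150 [pair 3] -> [886, 809, 145, 150]
  Sibling for proof at L0: 88
L2: h(886,809)=(886*31+809)%997=359 [pair 0] h(145,150)=(145*31+150)%997=657 [pair 1] -> [359, 657]
  Sibling for proof at L1: 886
L3: h(359,657)=(359*31+657)%997=819 [pair 0] -> [819]
  Sibling for proof at L2: 657
Root: 819
Proof path (sibling hashes from leaf to root): [88, 886, 657]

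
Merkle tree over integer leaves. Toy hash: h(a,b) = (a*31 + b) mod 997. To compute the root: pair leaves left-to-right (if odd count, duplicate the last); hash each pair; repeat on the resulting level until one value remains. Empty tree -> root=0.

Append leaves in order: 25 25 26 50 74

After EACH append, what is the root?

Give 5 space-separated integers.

Answer: 25 800 707 731 731

Derivation:
After append 25 (leaves=[25]):
  L0: [25]
  root=25
After append 25 (leaves=[25, 25]):
  L0: [25, 25]
  L1: h(25,25)=(25*31+25)%997=800 -> [800]
  root=800
After append 26 (leaves=[25, 25, 26]):
  L0: [25, 25, 26]
  L1: h(25,25)=(25*31+25)%997=800 h(26,26)=(26*31+26)%997=832 -> [800, 832]
  L2: h(800,832)=(800*31+832)%997=707 -> [707]
  root=707
After append 50 (leaves=[25, 25, 26, 50]):
  L0: [25, 25, 26, 50]
  L1: h(25,25)=(25*31+25)%997=800 h(26,50)=(26*31+50)%997=856 -> [800, 856]
  L2: h(800,856)=(800*31+856)%997=731 -> [731]
  root=731
After append 74 (leaves=[25, 25, 26, 50, 74]):
  L0: [25, 25, 26, 50, 74]
  L1: h(25,25)=(25*31+25)%997=800 h(26,50)=(26*31+50)%997=856 h(74,74)=(74*31+74)%997=374 -> [800, 856, 374]
  L2: h(800,856)=(800*31+856)%997=731 h(374,374)=(374*31+374)%997=4 -> [731, 4]
  L3: h(731,4)=(731*31+4)%997=731 -> [731]
  root=731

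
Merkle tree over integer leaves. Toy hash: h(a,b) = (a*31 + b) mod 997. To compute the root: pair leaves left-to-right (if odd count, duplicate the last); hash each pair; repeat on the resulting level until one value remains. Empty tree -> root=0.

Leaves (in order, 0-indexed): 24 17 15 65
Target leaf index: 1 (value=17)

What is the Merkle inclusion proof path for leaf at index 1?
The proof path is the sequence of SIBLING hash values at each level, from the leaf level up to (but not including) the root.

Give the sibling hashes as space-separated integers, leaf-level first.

L0 (leaves): [24, 17, 15, 65], target index=1
L1: h(24,17)=(24*31+17)%997=761 [pair 0] h(15,65)=(15*31+65)%997=530 [pair 1] -> [761, 530]
  Sibling for proof at L0: 24
L2: h(761,530)=(761*31+530)%997=193 [pair 0] -> [193]
  Sibling for proof at L1: 530
Root: 193
Proof path (sibling hashes from leaf to root): [24, 530]

Answer: 24 530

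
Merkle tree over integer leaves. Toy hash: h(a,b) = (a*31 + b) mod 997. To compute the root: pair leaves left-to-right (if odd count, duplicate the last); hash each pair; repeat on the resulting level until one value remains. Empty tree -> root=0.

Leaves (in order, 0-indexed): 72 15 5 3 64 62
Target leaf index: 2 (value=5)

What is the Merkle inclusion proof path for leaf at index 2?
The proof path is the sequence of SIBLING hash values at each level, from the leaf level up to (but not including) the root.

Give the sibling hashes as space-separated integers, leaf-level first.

Answer: 3 253 667

Derivation:
L0 (leaves): [72, 15, 5, 3, 64, 62], target index=2
L1: h(72,15)=(72*31+15)%997=253 [pair 0] h(5,3)=(5*31+3)%997=158 [pair 1] h(64,62)=(64*31+62)%997=52 [pair 2] -> [253, 158, 52]
  Sibling for proof at L0: 3
L2: h(253,158)=(253*31+158)%997=25 [pair 0] h(52,52)=(52*31+52)%997=667 [pair 1] -> [25, 667]
  Sibling for proof at L1: 253
L3: h(25,667)=(25*31+667)%997=445 [pair 0] -> [445]
  Sibling for proof at L2: 667
Root: 445
Proof path (sibling hashes from leaf to root): [3, 253, 667]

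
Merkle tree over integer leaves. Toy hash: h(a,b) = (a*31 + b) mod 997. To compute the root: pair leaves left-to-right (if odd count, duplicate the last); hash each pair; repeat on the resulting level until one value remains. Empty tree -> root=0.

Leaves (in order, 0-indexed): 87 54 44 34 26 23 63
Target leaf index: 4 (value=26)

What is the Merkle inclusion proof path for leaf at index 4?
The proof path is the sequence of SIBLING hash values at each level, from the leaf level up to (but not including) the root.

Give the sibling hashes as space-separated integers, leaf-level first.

Answer: 23 22 937

Derivation:
L0 (leaves): [87, 54, 44, 34, 26, 23, 63], target index=4
L1: h(87,54)=(87*31+54)%997=757 [pair 0] h(44,34)=(44*31+34)%997=401 [pair 1] h(26,23)=(26*31+23)%997=829 [pair 2] h(63,63)=(63*31+63)%997=22 [pair 3] -> [757, 401, 829, 22]
  Sibling for proof at L0: 23
L2: h(757,401)=(757*31+401)%997=937 [pair 0] h(829,22)=(829*31+22)%997=796 [pair 1] -> [937, 796]
  Sibling for proof at L1: 22
L3: h(937,796)=(937*31+796)%997=930 [pair 0] -> [930]
  Sibling for proof at L2: 937
Root: 930
Proof path (sibling hashes from leaf to root): [23, 22, 937]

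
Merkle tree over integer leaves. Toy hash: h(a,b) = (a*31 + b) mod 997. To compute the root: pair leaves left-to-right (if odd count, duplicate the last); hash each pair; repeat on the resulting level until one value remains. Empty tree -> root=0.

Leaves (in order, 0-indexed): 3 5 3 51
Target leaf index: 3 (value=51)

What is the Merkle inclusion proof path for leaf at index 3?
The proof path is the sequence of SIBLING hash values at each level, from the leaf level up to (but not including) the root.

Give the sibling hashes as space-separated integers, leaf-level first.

L0 (leaves): [3, 5, 3, 51], target index=3
L1: h(3,5)=(3*31+5)%997=98 [pair 0] h(3,51)=(3*31+51)%997=144 [pair 1] -> [98, 144]
  Sibling for proof at L0: 3
L2: h(98,144)=(98*31+144)%997=191 [pair 0] -> [191]
  Sibling for proof at L1: 98
Root: 191
Proof path (sibling hashes from leaf to root): [3, 98]

Answer: 3 98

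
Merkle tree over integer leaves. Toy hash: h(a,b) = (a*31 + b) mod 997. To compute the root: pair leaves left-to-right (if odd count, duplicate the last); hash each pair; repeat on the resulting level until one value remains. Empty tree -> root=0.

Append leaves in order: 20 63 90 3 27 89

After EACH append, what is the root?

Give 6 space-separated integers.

After append 20 (leaves=[20]):
  L0: [20]
  root=20
After append 63 (leaves=[20, 63]):
  L0: [20, 63]
  L1: h(20,63)=(20*31+63)%997=683 -> [683]
  root=683
After append 90 (leaves=[20, 63, 90]):
  L0: [20, 63, 90]
  L1: h(20,63)=(20*31+63)%997=683 h(90,90)=(90*31+90)%997=886 -> [683, 886]
  L2: h(683,886)=(683*31+886)%997=125 -> [125]
  root=125
After append 3 (leaves=[20, 63, 90, 3]):
  L0: [20, 63, 90, 3]
  L1: h(20,63)=(20*31+63)%997=683 h(90,3)=(90*31+3)%997=799 -> [683, 799]
  L2: h(683,799)=(683*31+799)%997=38 -> [38]
  root=38
After append 27 (leaves=[20, 63, 90, 3, 27]):
  L0: [20, 63, 90, 3, 27]
  L1: h(20,63)=(20*31+63)%997=683 h(90,3)=(90*31+3)%997=799 h(27,27)=(27*31+27)%997=864 -> [683, 799, 864]
  L2: h(683,799)=(683*31+799)%997=38 h(864,864)=(864*31+864)%997=729 -> [38, 729]
  L3: h(38,729)=(38*31+729)%997=910 -> [910]
  root=910
After append 89 (leaves=[20, 63, 90, 3, 27, 89]):
  L0: [20, 63, 90, 3, 27, 89]
  L1: h(20,63)=(20*31+63)%997=683 h(90,3)=(90*31+3)%997=799 h(27,89)=(27*31+89)%997=926 -> [683, 799, 926]
  L2: h(683,799)=(683*31+799)%997=38 h(926,926)=(926*31+926)%997=719 -> [38, 719]
  L3: h(38,719)=(38*31+719)%997=900 -> [900]
  root=900

Answer: 20 683 125 38 910 900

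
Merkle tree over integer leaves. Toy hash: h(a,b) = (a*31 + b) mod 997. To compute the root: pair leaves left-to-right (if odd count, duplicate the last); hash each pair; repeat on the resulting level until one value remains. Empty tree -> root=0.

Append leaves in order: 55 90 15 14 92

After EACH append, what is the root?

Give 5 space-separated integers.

After append 55 (leaves=[55]):
  L0: [55]
  root=55
After append 90 (leaves=[55, 90]):
  L0: [55, 90]
  L1: h(55,90)=(55*31+90)%997=798 -> [798]
  root=798
After append 15 (leaves=[55, 90, 15]):
  L0: [55, 90, 15]
  L1: h(55,90)=(55*31+90)%997=798 h(15,15)=(15*31+15)%997=480 -> [798, 480]
  L2: h(798,480)=(798*31+480)%997=293 -> [293]
  root=293
After append 14 (leaves=[55, 90, 15, 14]):
  L0: [55, 90, 15, 14]
  L1: h(55,90)=(55*31+90)%997=798 h(15,14)=(15*31+14)%997=479 -> [798, 479]
  L2: h(798,479)=(798*31+479)%997=292 -> [292]
  root=292
After append 92 (leaves=[55, 90, 15, 14, 92]):
  L0: [55, 90, 15, 14, 92]
  L1: h(55,90)=(55*31+90)%997=798 h(15,14)=(15*31+14)%997=479 h(92,92)=(92*31+92)%997=950 -> [798, 479, 950]
  L2: h(798,479)=(798*31+479)%997=292 h(950,950)=(950*31+950)%997=490 -> [292, 490]
  L3: h(292,490)=(292*31+490)%997=569 -> [569]
  root=569

Answer: 55 798 293 292 569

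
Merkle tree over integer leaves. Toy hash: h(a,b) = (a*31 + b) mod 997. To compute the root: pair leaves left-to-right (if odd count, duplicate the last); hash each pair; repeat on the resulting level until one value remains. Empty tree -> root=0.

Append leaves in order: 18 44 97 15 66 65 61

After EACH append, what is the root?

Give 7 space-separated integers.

Answer: 18 602 829 747 14 979 820

Derivation:
After append 18 (leaves=[18]):
  L0: [18]
  root=18
After append 44 (leaves=[18, 44]):
  L0: [18, 44]
  L1: h(18,44)=(18*31+44)%997=602 -> [602]
  root=602
After append 97 (leaves=[18, 44, 97]):
  L0: [18, 44, 97]
  L1: h(18,44)=(18*31+44)%997=602 h(97,97)=(97*31+97)%997=113 -> [602, 113]
  L2: h(602,113)=(602*31+113)%997=829 -> [829]
  root=829
After append 15 (leaves=[18, 44, 97, 15]):
  L0: [18, 44, 97, 15]
  L1: h(18,44)=(18*31+44)%997=602 h(97,15)=(97*31+15)%997=31 -> [602, 31]
  L2: h(602,31)=(602*31+31)%997=747 -> [747]
  root=747
After append 66 (leaves=[18, 44, 97, 15, 66]):
  L0: [18, 44, 97, 15, 66]
  L1: h(18,44)=(18*31+44)%997=602 h(97,15)=(97*31+15)%997=31 h(66,66)=(66*31+66)%997=118 -> [602, 31, 118]
  L2: h(602,31)=(602*31+31)%997=747 h(118,118)=(118*31+118)%997=785 -> [747, 785]
  L3: h(747,785)=(747*31+785)%997=14 -> [14]
  root=14
After append 65 (leaves=[18, 44, 97, 15, 66, 65]):
  L0: [18, 44, 97, 15, 66, 65]
  L1: h(18,44)=(18*31+44)%997=602 h(97,15)=(97*31+15)%997=31 h(66,65)=(66*31+65)%997=117 -> [602, 31, 117]
  L2: h(602,31)=(602*31+31)%997=747 h(117,117)=(117*31+117)%997=753 -> [747, 753]
  L3: h(747,753)=(747*31+753)%997=979 -> [979]
  root=979
After append 61 (leaves=[18, 44, 97, 15, 66, 65, 61]):
  L0: [18, 44, 97, 15, 66, 65, 61]
  L1: h(18,44)=(18*31+44)%997=602 h(97,15)=(97*31+15)%997=31 h(66,65)=(66*31+65)%997=117 h(61,61)=(61*31+61)%997=955 -> [602, 31, 117, 955]
  L2: h(602,31)=(602*31+31)%997=747 h(117,955)=(117*31+955)%997=594 -> [747, 594]
  L3: h(747,594)=(747*31+594)%997=820 -> [820]
  root=820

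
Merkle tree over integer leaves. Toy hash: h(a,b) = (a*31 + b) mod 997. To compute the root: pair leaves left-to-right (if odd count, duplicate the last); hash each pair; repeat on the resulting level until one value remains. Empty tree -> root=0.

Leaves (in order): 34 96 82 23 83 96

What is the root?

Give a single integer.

Answer: 892

Derivation:
L0: [34, 96, 82, 23, 83, 96]
L1: h(34,96)=(34*31+96)%997=153 h(82,23)=(82*31+23)%997=571 h(83,96)=(83*31+96)%997=675 -> [153, 571, 675]
L2: h(153,571)=(153*31+571)%997=329 h(675,675)=(675*31+675)%997=663 -> [329, 663]
L3: h(329,663)=(329*31+663)%997=892 -> [892]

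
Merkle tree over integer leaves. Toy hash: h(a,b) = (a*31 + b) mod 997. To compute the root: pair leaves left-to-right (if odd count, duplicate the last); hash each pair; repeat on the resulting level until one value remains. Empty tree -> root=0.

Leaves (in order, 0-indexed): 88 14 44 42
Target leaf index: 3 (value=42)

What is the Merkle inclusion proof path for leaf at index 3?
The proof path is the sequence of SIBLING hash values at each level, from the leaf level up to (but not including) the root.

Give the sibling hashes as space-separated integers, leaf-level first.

L0 (leaves): [88, 14, 44, 42], target index=3
L1: h(88,14)=(88*31+14)%997=748 [pair 0] h(44,42)=(44*31+42)%997=409 [pair 1] -> [748, 409]
  Sibling for proof at L0: 44
L2: h(748,409)=(748*31+409)%997=666 [pair 0] -> [666]
  Sibling for proof at L1: 748
Root: 666
Proof path (sibling hashes from leaf to root): [44, 748]

Answer: 44 748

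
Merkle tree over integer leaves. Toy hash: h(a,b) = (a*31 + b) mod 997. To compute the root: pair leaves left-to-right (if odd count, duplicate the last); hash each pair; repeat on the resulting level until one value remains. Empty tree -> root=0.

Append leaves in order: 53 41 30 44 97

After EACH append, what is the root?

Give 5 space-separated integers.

Answer: 53 687 323 337 105

Derivation:
After append 53 (leaves=[53]):
  L0: [53]
  root=53
After append 41 (leaves=[53, 41]):
  L0: [53, 41]
  L1: h(53,41)=(53*31+41)%997=687 -> [687]
  root=687
After append 30 (leaves=[53, 41, 30]):
  L0: [53, 41, 30]
  L1: h(53,41)=(53*31+41)%997=687 h(30,30)=(30*31+30)%997=960 -> [687, 960]
  L2: h(687,960)=(687*31+960)%997=323 -> [323]
  root=323
After append 44 (leaves=[53, 41, 30, 44]):
  L0: [53, 41, 30, 44]
  L1: h(53,41)=(53*31+41)%997=687 h(30,44)=(30*31+44)%997=974 -> [687, 974]
  L2: h(687,974)=(687*31+974)%997=337 -> [337]
  root=337
After append 97 (leaves=[53, 41, 30, 44, 97]):
  L0: [53, 41, 30, 44, 97]
  L1: h(53,41)=(53*31+41)%997=687 h(30,44)=(30*31+44)%997=974 h(97,97)=(97*31+97)%997=113 -> [687, 974, 113]
  L2: h(687,974)=(687*31+974)%997=337 h(113,113)=(113*31+113)%997=625 -> [337, 625]
  L3: h(337,625)=(337*31+625)%997=105 -> [105]
  root=105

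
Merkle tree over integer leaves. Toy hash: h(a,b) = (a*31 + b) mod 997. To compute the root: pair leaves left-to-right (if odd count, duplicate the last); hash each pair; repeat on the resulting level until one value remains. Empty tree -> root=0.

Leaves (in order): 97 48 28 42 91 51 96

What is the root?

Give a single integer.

L0: [97, 48, 28, 42, 91, 51, 96]
L1: h(97,48)=(97*31+48)%997=64 h(28,42)=(28*31+42)%997=910 h(91,51)=(91*31+51)%997=878 h(96,96)=(96*31+96)%997=81 -> [64, 910, 878, 81]
L2: h(64,910)=(64*31+910)%997=900 h(878,81)=(878*31+81)%997=380 -> [900, 380]
L3: h(900,380)=(900*31+380)%997=364 -> [364]

Answer: 364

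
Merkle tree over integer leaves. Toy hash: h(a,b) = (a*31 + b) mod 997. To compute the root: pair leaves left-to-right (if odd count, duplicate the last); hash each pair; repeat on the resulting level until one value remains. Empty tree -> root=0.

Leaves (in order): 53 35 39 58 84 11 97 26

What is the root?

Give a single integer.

L0: [53, 35, 39, 58, 84, 11, 97, 26]
L1: h(53,35)=(53*31+35)%997=681 h(39,58)=(39*31+58)%997=270 h(84,11)=(84*31+11)%997=621 h(97,26)=(97*31+26)%997=42 -> [681, 270, 621, 42]
L2: h(681,270)=(681*31+270)%997=444 h(621,42)=(621*31+42)%997=350 -> [444, 350]
L3: h(444,350)=(444*31+350)%997=156 -> [156]

Answer: 156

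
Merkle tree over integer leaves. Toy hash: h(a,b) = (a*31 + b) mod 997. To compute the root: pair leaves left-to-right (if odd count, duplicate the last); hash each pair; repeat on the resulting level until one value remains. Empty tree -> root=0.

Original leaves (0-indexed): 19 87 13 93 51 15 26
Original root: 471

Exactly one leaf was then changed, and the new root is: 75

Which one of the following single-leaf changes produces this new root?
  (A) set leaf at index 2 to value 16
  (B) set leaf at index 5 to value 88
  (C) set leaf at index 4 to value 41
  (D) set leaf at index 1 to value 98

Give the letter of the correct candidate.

Original leaves: [19, 87, 13, 93, 51, 15, 26]
Target new root: 75
Try each candidate change and compute the resulting root:
Candidate A: set leaf[2] = 16 -> leaves = [19, 87, 16, 93, 51, 15, 26]
  L0: [19, 87, 16, 93, 51, 15, 26]
  L1: h(19,87)=(19*31+87)%997=676 h(16,93)=(16*31+93)%997=589 h(51,15)=(51*31+15)%997=599 h(26,26)=(26*31+26)%997=832 -> [676, 589, 599, 832]
  L2: h(676,589)=(676*31+589)%997=608 h(599,832)=(599*31+832)%997=458 -> [608, 458]
  L3: h(608,458)=(608*31+458)%997=363 -> [363]
  root = 363 != target 75
Candidate B: set leaf[5] = 88 -> leaves = [19, 87, 13, 93, 51, 88, 26]
  L0: [19, 87, 13, 93, 51, 88, 26]
  L1: h(19,87)=(19*31+87)%997=676 h(13,93)=(13*31+93)%997=496 h(51,88)=(51*31+88)%997=672 h(26,26)=(26*31+26)%997=832 -> [676, 496, 672, 832]
  L2: h(676,496)=(676*31+496)%997=515 h(672,832)=(672*31+832)%997=727 -> [515, 727]
  L3: h(515,727)=(515*31+727)%997=740 -> [740]
  root = 740 != target 75
Candidate C: set leaf[4] = 41 -> leaves = [19, 87, 13, 93, 41, 15, 26]
  L0: [19, 87, 13, 93, 41, 15, 26]
  L1: h(19,87)=(19*31+87)%997=676 h(13,93)=(13*31+93)%997=496 h(41,15)=(41*31+15)%997=289 h(26,26)=(26*31+26)%997=832 -> [676, 496, 289, 832]
  L2: h(676,496)=(676*31+496)%997=515 h(289,832)=(289*31+832)%997=818 -> [515, 818]
  L3: h(515,818)=(515*31+818)%997=831 -> [831]
  root = 831 != target 75
Candidate D: set leaf[1] = 98 -> leaves = [19, 98, 13, 93, 51, 15, 26]
  L0: [19, 98, 13, 93, 51, 15, 26]
  L1: h(19,98)=(19*31+98)%997=687 h(13,93)=(13*31+93)%997=496 h(51,15)=(51*31+15)%997=599 h(26,26)=(26*31+26)%997=832 -> [687, 496, 599, 832]
  L2: h(687,496)=(687*31+496)%997=856 h(599,832)=(599*31+832)%997=458 -> [856, 458]
  L3: h(856,458)=(856*31+458)%997=75 -> [75]
  root = 75 == target 75  ** MATCH **
Candidate D produces the target root.

Answer: D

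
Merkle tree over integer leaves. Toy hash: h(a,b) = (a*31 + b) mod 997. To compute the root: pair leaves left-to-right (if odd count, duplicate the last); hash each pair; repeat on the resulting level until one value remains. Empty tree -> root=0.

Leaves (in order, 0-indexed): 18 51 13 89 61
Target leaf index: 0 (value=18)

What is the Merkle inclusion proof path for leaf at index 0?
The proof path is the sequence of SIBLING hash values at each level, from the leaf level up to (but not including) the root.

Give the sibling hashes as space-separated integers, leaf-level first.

L0 (leaves): [18, 51, 13, 89, 61], target index=0
L1: h(18,51)=(18*31+51)%997=609 [pair 0] h(13,89)=(13*31+89)%997=492 [pair 1] h(61,61)=(61*31+61)%997=955 [pair 2] -> [609, 492, 955]
  Sibling for proof at L0: 51
L2: h(609,492)=(609*31+492)%997=428 [pair 0] h(955,955)=(955*31+955)%997=650 [pair 1] -> [428, 650]
  Sibling for proof at L1: 492
L3: h(428,650)=(428*31+650)%997=957 [pair 0] -> [957]
  Sibling for proof at L2: 650
Root: 957
Proof path (sibling hashes from leaf to root): [51, 492, 650]

Answer: 51 492 650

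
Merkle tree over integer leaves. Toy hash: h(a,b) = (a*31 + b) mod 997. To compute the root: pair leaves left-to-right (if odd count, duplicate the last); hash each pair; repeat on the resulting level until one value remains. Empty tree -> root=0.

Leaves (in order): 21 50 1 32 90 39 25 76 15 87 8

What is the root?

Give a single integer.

L0: [21, 50, 1, 32, 90, 39, 25, 76, 15, 87, 8]
L1: h(21,50)=(21*31+50)%997=701 h(1,32)=(1*31+32)%997=63 h(90,39)=(90*31+39)%997=835 h(25,76)=(25*31+76)%997=851 h(15,87)=(15*31+87)%997=552 h(8,8)=(8*31+8)%997=256 -> [701, 63, 835, 851, 552, 256]
L2: h(701,63)=(701*31+63)%997=857 h(835,851)=(835*31+851)%997=814 h(552,256)=(552*31+256)%997=419 -> [857, 814, 419]
L3: h(857,814)=(857*31+814)%997=462 h(419,419)=(419*31+419)%997=447 -> [462, 447]
L4: h(462,447)=(462*31+447)%997=811 -> [811]

Answer: 811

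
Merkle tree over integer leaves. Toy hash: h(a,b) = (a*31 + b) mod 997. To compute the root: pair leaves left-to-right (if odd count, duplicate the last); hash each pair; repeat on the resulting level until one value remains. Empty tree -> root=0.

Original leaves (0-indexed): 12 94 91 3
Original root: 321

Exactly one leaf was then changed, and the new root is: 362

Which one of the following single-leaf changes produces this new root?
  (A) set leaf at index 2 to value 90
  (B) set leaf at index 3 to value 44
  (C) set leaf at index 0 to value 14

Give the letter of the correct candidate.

Answer: B

Derivation:
Original leaves: [12, 94, 91, 3]
Target new root: 362
Try each candidate change and compute the resulting root:
Candidate A: set leaf[2] = 90 -> leaves = [12, 94, 90, 3]
  L0: [12, 94, 90, 3]
  L1: h(12,94)=(12*31+94)%997=466 h(90,3)=(90*31+3)%997=799 -> [466, 799]
  L2: h(466,799)=(466*31+799)%997=290 -> [290]
  root = 290 != target 362
Candidate B: set leaf[3] = 44 -> leaves = [12, 94, 91, 44]
  L0: [12, 94, 91, 44]
  L1: h(12,94)=(12*31+94)%997=466 h(91,44)=(91*31+44)%997=871 -> [466, 871]
  L2: h(466,871)=(466*31+871)%997=362 -> [362]
  root = 362 == target 362  ** MATCH **
Candidate C: set leaf[0] = 14 -> leaves = [14, 94, 91, 3]
  L0: [14, 94, 91, 3]
  L1: h(14,94)=(14*31+94)%997=528 h(91,3)=(91*31+3)%997=830 -> [528, 830]
  L2: h(528,830)=(528*31+830)%997=249 -> [249]
  root = 249 != target 362
Candidate B produces the target root.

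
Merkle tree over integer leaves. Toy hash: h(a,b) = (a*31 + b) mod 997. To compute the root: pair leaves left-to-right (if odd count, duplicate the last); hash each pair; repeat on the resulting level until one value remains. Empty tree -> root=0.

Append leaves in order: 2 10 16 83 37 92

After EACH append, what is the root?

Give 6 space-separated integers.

Answer: 2 72 750 817 404 170

Derivation:
After append 2 (leaves=[2]):
  L0: [2]
  root=2
After append 10 (leaves=[2, 10]):
  L0: [2, 10]
  L1: h(2,10)=(2*31+10)%997=72 -> [72]
  root=72
After append 16 (leaves=[2, 10, 16]):
  L0: [2, 10, 16]
  L1: h(2,10)=(2*31+10)%997=72 h(16,16)=(16*31+16)%997=512 -> [72, 512]
  L2: h(72,512)=(72*31+512)%997=750 -> [750]
  root=750
After append 83 (leaves=[2, 10, 16, 83]):
  L0: [2, 10, 16, 83]
  L1: h(2,10)=(2*31+10)%997=72 h(16,83)=(16*31+83)%997=579 -> [72, 579]
  L2: h(72,579)=(72*31+579)%997=817 -> [817]
  root=817
After append 37 (leaves=[2, 10, 16, 83, 37]):
  L0: [2, 10, 16, 83, 37]
  L1: h(2,10)=(2*31+10)%997=72 h(16,83)=(16*31+83)%997=579 h(37,37)=(37*31+37)%997=187 -> [72, 579, 187]
  L2: h(72,579)=(72*31+579)%997=817 h(187,187)=(187*31+187)%997=2 -> [817, 2]
  L3: h(817,2)=(817*31+2)%997=404 -> [404]
  root=404
After append 92 (leaves=[2, 10, 16, 83, 37, 92]):
  L0: [2, 10, 16, 83, 37, 92]
  L1: h(2,10)=(2*31+10)%997=72 h(16,83)=(16*31+83)%997=579 h(37,92)=(37*31+92)%997=242 -> [72, 579, 242]
  L2: h(72,579)=(72*31+579)%997=817 h(242,242)=(242*31+242)%997=765 -> [817, 765]
  L3: h(817,765)=(817*31+765)%997=170 -> [170]
  root=170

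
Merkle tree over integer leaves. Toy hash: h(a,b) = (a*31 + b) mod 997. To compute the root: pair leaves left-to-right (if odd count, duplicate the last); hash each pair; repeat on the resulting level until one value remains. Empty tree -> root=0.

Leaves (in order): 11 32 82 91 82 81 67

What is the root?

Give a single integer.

L0: [11, 32, 82, 91, 82, 81, 67]
L1: h(11,32)=(11*31+32)%997=373 h(82,91)=(82*31+91)%997=639 h(82,81)=(82*31+81)%997=629 h(67,67)=(67*31+67)%997=150 -> [373, 639, 629, 150]
L2: h(373,639)=(373*31+639)%997=238 h(629,150)=(629*31+150)%997=706 -> [238, 706]
L3: h(238,706)=(238*31+706)%997=108 -> [108]

Answer: 108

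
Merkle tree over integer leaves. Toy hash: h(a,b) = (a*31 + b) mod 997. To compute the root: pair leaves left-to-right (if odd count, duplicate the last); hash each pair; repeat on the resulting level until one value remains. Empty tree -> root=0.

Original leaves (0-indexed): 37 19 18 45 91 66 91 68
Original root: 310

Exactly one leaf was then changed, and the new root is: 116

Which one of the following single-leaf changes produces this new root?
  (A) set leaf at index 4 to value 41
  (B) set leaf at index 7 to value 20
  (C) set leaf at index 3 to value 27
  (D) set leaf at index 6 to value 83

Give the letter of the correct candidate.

Original leaves: [37, 19, 18, 45, 91, 66, 91, 68]
Target new root: 116
Try each candidate change and compute the resulting root:
Candidate A: set leaf[4] = 41 -> leaves = [37, 19, 18, 45, 41, 66, 91, 68]
  L0: [37, 19, 18, 45, 41, 66, 91, 68]
  L1: h(37,19)=(37*31+19)%997=169 h(18,45)=(18*31+45)%997=603 h(41,66)=(41*31+66)%997=340 h(91,68)=(91*31+68)%997=895 -> [169, 603, 340, 895]
  L2: h(169,603)=(169*31+603)%997=857 h(340,895)=(340*31+895)%997=468 -> [857, 468]
  L3: h(857,468)=(857*31+468)%997=116 -> [116]
  root = 116 == target 116  ** MATCH **
Candidate B: set leaf[7] = 20 -> leaves = [37, 19, 18, 45, 91, 66, 91, 20]
  L0: [37, 19, 18, 45, 91, 66, 91, 20]
  L1: h(37,19)=(37*31+19)%997=169 h(18,45)=(18*31+45)%997=603 h(91,66)=(91*31+66)%997=893 h(91,20)=(91*31+20)%997=847 -> [169, 603, 893, 847]
  L2: h(169,603)=(169*31+603)%997=857 h(893,847)=(893*31+847)%997=614 -> [857, 614]
  L3: h(857,614)=(857*31+614)%997=262 -> [262]
  root = 262 != target 116
Candidate C: set leaf[3] = 27 -> leaves = [37, 19, 18, 27, 91, 66, 91, 68]
  L0: [37, 19, 18, 27, 91, 66, 91, 68]
  L1: h(37,19)=(37*31+19)%997=169 h(18,27)=(18*31+27)%997=585 h(91,66)=(91*31+66)%997=893 h(91,68)=(91*31+68)%997=895 -> [169, 585, 893, 895]
  L2: h(169,585)=(169*31+585)%997=839 h(893,895)=(893*31+895)%997=662 -> [839, 662]
  L3: h(839,662)=(839*31+662)%997=749 -> [749]
  root = 749 != target 116
Candidate D: set leaf[6] = 83 -> leaves = [37, 19, 18, 45, 91, 66, 83, 68]
  L0: [37, 19, 18, 45, 91, 66, 83, 68]
  L1: h(37,19)=(37*31+19)%997=169 h(18,45)=(18*31+45)%997=603 h(91,66)=(91*31+66)%997=893 h(83,68)=(83*31+68)%997=647 -> [169, 603, 893, 647]
  L2: h(169,603)=(169*31+603)%997=857 h(893,647)=(893*31+647)%997=414 -> [857, 414]
  L3: h(857,414)=(857*31+414)%997=62 -> [62]
  root = 62 != target 116
Candidate A produces the target root.

Answer: A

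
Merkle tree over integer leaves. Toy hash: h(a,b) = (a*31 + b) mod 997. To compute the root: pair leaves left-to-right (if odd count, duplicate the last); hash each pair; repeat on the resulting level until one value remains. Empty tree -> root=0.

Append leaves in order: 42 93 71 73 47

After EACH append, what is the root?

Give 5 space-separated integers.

Answer: 42 398 652 654 606

Derivation:
After append 42 (leaves=[42]):
  L0: [42]
  root=42
After append 93 (leaves=[42, 93]):
  L0: [42, 93]
  L1: h(42,93)=(42*31+93)%997=398 -> [398]
  root=398
After append 71 (leaves=[42, 93, 71]):
  L0: [42, 93, 71]
  L1: h(42,93)=(42*31+93)%997=398 h(71,71)=(71*31+71)%997=278 -> [398, 278]
  L2: h(398,278)=(398*31+278)%997=652 -> [652]
  root=652
After append 73 (leaves=[42, 93, 71, 73]):
  L0: [42, 93, 71, 73]
  L1: h(42,93)=(42*31+93)%997=398 h(71,73)=(71*31+73)%997=280 -> [398, 280]
  L2: h(398,280)=(398*31+280)%997=654 -> [654]
  root=654
After append 47 (leaves=[42, 93, 71, 73, 47]):
  L0: [42, 93, 71, 73, 47]
  L1: h(42,93)=(42*31+93)%997=398 h(71,73)=(71*31+73)%997=280 h(47,47)=(47*31+47)%997=507 -> [398, 280, 507]
  L2: h(398,280)=(398*31+280)%997=654 h(507,507)=(507*31+507)%997=272 -> [654, 272]
  L3: h(654,272)=(654*31+272)%997=606 -> [606]
  root=606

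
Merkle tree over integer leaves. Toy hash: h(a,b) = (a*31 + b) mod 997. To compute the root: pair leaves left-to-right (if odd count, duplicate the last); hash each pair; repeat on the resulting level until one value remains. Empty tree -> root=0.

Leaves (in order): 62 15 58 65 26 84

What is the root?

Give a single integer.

Answer: 549

Derivation:
L0: [62, 15, 58, 65, 26, 84]
L1: h(62,15)=(62*31+15)%997=940 h(58,65)=(58*31+65)%997=866 h(26,84)=(26*31+84)%997=890 -> [940, 866, 890]
L2: h(940,866)=(940*31+866)%997=96 h(890,890)=(890*31+890)%997=564 -> [96, 564]
L3: h(96,564)=(96*31+564)%997=549 -> [549]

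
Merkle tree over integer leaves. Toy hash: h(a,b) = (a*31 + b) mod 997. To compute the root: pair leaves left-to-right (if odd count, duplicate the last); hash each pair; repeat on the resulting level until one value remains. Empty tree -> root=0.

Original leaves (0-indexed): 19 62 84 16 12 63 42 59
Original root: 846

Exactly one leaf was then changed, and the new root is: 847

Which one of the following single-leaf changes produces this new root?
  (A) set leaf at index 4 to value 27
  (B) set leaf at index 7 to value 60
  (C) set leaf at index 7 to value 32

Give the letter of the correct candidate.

Answer: B

Derivation:
Original leaves: [19, 62, 84, 16, 12, 63, 42, 59]
Target new root: 847
Try each candidate change and compute the resulting root:
Candidate A: set leaf[4] = 27 -> leaves = [19, 62, 84, 16, 27, 63, 42, 59]
  L0: [19, 62, 84, 16, 27, 63, 42, 59]
  L1: h(19,62)=(19*31+62)%997=651 h(84,16)=(84*31+16)%997=626 h(27,63)=(27*31+63)%997=900 h(42,59)=(42*31+59)%997=364 -> [651, 626, 900, 364]
  L2: h(651,626)=(651*31+626)%997=867 h(900,364)=(900*31+364)%997=348 -> [867, 348]
  L3: h(867,348)=(867*31+348)%997=306 -> [306]
  root = 306 != target 847
Candidate B: set leaf[7] = 60 -> leaves = [19, 62, 84, 16, 12, 63, 42, 60]
  L0: [19, 62, 84, 16, 12, 63, 42, 60]
  L1: h(19,62)=(19*31+62)%997=651 h(84,16)=(84*31+16)%997=626 h(12,63)=(12*31+63)%997=435 h(42,60)=(42*31+60)%997=365 -> [651, 626, 435, 365]
  L2: h(651,626)=(651*31+626)%997=867 h(435,365)=(435*31+365)%997=889 -> [867, 889]
  L3: h(867,889)=(867*31+889)%997=847 -> [847]
  root = 847 == target 847  ** MATCH **
Candidate C: set leaf[7] = 32 -> leaves = [19, 62, 84, 16, 12, 63, 42, 32]
  L0: [19, 62, 84, 16, 12, 63, 42, 32]
  L1: h(19,62)=(19*31+62)%997=651 h(84,16)=(84*31+16)%997=626 h(12,63)=(12*31+63)%997=435 h(42,32)=(42*31+32)%997=337 -> [651, 626, 435, 337]
  L2: h(651,626)=(651*31+626)%997=867 h(435,337)=(435*31+337)%997=861 -> [867, 861]
  L3: h(867,861)=(867*31+861)%997=819 -> [819]
  root = 819 != target 847
Candidate B produces the target root.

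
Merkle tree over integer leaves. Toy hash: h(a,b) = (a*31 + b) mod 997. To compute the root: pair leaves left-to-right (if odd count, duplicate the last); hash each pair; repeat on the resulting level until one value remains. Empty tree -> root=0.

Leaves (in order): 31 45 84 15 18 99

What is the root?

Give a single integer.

L0: [31, 45, 84, 15, 18, 99]
L1: h(31,45)=(31*31+45)%997=9 h(84,15)=(84*31+15)%997=625 h(18,99)=(18*31+99)%997=657 -> [9, 625, 657]
L2: h(9,625)=(9*31+625)%997=904 h(657,657)=(657*31+657)%997=87 -> [904, 87]
L3: h(904,87)=(904*31+87)%997=195 -> [195]

Answer: 195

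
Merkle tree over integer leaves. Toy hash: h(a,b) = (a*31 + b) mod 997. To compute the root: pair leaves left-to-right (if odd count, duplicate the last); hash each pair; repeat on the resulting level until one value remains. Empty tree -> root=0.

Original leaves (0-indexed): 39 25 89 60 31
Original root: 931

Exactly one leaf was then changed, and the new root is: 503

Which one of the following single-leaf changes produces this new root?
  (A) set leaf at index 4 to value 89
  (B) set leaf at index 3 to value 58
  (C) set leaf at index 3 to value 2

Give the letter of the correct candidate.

Answer: A

Derivation:
Original leaves: [39, 25, 89, 60, 31]
Target new root: 503
Try each candidate change and compute the resulting root:
Candidate A: set leaf[4] = 89 -> leaves = [39, 25, 89, 60, 89]
  L0: [39, 25, 89, 60, 89]
  L1: h(39,25)=(39*31+25)%997=237 h(89,60)=(89*31+60)%997=825 h(89,89)=(89*31+89)%997=854 -> [237, 825, 854]
  L2: h(237,825)=(237*31+825)%997=196 h(854,854)=(854*31+854)%997=409 -> [196, 409]
  L3: h(196,409)=(196*31+409)%997=503 -> [503]
  root = 503 == target 503  ** MATCH **
Candidate B: set leaf[3] = 58 -> leaves = [39, 25, 89, 58, 31]
  L0: [39, 25, 89, 58, 31]
  L1: h(39,25)=(39*31+25)%997=237 h(89,58)=(89*31+58)%997=823 h(31,31)=(31*31+31)%997=992 -> [237, 823, 992]
  L2: h(237,823)=(237*31+823)%997=194 h(992,992)=(992*31+992)%997=837 -> [194, 837]
  L3: h(194,837)=(194*31+837)%997=869 -> [869]
  root = 869 != target 503
Candidate C: set leaf[3] = 2 -> leaves = [39, 25, 89, 2, 31]
  L0: [39, 25, 89, 2, 31]
  L1: h(39,25)=(39*31+25)%997=237 h(89,2)=(89*31+2)%997=767 h(31,31)=(31*31+31)%997=992 -> [237, 767, 992]
  L2: h(237,767)=(237*31+767)%997=138 h(992,992)=(992*31+992)%997=837 -> [138, 837]
  L3: h(138,837)=(138*31+837)%997=130 -> [130]
  root = 130 != target 503
Candidate A produces the target root.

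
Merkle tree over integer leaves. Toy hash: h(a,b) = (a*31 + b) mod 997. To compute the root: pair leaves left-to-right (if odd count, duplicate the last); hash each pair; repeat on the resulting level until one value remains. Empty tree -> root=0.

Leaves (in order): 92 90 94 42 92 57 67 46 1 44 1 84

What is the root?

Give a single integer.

L0: [92, 90, 94, 42, 92, 57, 67, 46, 1, 44, 1, 84]
L1: h(92,90)=(92*31+90)%997=948 h(94,42)=(94*31+42)%997=962 h(92,57)=(92*31+57)%997=915 h(67,46)=(67*31+46)%997=129 h(1,44)=(1*31+44)%997=75 h(1,84)=(1*31+84)%997=115 -> [948, 962, 915, 129, 75, 115]
L2: h(948,962)=(948*31+962)%997=440 h(915,129)=(915*31+129)%997=578 h(75,115)=(75*31+115)%997=446 -> [440, 578, 446]
L3: h(440,578)=(440*31+578)%997=260 h(446,446)=(446*31+446)%997=314 -> [260, 314]
L4: h(260,314)=(260*31+314)%997=398 -> [398]

Answer: 398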